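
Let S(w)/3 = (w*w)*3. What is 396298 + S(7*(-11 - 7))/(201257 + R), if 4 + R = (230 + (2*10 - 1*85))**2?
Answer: 45272758664/114239 ≈ 3.9630e+5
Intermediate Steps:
S(w) = 9*w**2 (S(w) = 3*((w*w)*3) = 3*(w**2*3) = 3*(3*w**2) = 9*w**2)
R = 27221 (R = -4 + (230 + (2*10 - 1*85))**2 = -4 + (230 + (20 - 85))**2 = -4 + (230 - 65)**2 = -4 + 165**2 = -4 + 27225 = 27221)
396298 + S(7*(-11 - 7))/(201257 + R) = 396298 + (9*(7*(-11 - 7))**2)/(201257 + 27221) = 396298 + (9*(7*(-18))**2)/228478 = 396298 + (9*(-126)**2)*(1/228478) = 396298 + (9*15876)*(1/228478) = 396298 + 142884*(1/228478) = 396298 + 71442/114239 = 45272758664/114239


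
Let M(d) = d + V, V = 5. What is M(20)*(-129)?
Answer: -3225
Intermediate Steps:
M(d) = 5 + d (M(d) = d + 5 = 5 + d)
M(20)*(-129) = (5 + 20)*(-129) = 25*(-129) = -3225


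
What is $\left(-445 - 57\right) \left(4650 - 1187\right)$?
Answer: $-1738426$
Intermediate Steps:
$\left(-445 - 57\right) \left(4650 - 1187\right) = \left(-502\right) 3463 = -1738426$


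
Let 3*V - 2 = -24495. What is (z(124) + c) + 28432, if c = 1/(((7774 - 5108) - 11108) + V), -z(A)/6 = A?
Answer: 1379388469/49819 ≈ 27688.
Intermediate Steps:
V = -24493/3 (V = ⅔ + (⅓)*(-24495) = ⅔ - 8165 = -24493/3 ≈ -8164.3)
z(A) = -6*A
c = -3/49819 (c = 1/(((7774 - 5108) - 11108) - 24493/3) = 1/((2666 - 11108) - 24493/3) = 1/(-8442 - 24493/3) = 1/(-49819/3) = -3/49819 ≈ -6.0218e-5)
(z(124) + c) + 28432 = (-6*124 - 3/49819) + 28432 = (-744 - 3/49819) + 28432 = -37065339/49819 + 28432 = 1379388469/49819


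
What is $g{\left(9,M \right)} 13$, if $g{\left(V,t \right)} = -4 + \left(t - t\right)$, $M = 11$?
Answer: $-52$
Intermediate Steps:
$g{\left(V,t \right)} = -4$ ($g{\left(V,t \right)} = -4 + 0 = -4$)
$g{\left(9,M \right)} 13 = \left(-4\right) 13 = -52$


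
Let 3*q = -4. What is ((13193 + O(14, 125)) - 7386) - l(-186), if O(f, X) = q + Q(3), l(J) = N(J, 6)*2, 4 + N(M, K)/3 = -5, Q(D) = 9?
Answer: 17606/3 ≈ 5868.7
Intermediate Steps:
q = -4/3 (q = (⅓)*(-4) = -4/3 ≈ -1.3333)
N(M, K) = -27 (N(M, K) = -12 + 3*(-5) = -12 - 15 = -27)
l(J) = -54 (l(J) = -27*2 = -54)
O(f, X) = 23/3 (O(f, X) = -4/3 + 9 = 23/3)
((13193 + O(14, 125)) - 7386) - l(-186) = ((13193 + 23/3) - 7386) - 1*(-54) = (39602/3 - 7386) + 54 = 17444/3 + 54 = 17606/3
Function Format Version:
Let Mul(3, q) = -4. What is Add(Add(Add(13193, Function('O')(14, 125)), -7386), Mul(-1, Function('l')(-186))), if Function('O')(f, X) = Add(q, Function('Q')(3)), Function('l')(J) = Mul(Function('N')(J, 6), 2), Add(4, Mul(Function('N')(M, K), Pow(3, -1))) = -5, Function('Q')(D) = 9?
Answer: Rational(17606, 3) ≈ 5868.7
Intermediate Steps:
q = Rational(-4, 3) (q = Mul(Rational(1, 3), -4) = Rational(-4, 3) ≈ -1.3333)
Function('N')(M, K) = -27 (Function('N')(M, K) = Add(-12, Mul(3, -5)) = Add(-12, -15) = -27)
Function('l')(J) = -54 (Function('l')(J) = Mul(-27, 2) = -54)
Function('O')(f, X) = Rational(23, 3) (Function('O')(f, X) = Add(Rational(-4, 3), 9) = Rational(23, 3))
Add(Add(Add(13193, Function('O')(14, 125)), -7386), Mul(-1, Function('l')(-186))) = Add(Add(Add(13193, Rational(23, 3)), -7386), Mul(-1, -54)) = Add(Add(Rational(39602, 3), -7386), 54) = Add(Rational(17444, 3), 54) = Rational(17606, 3)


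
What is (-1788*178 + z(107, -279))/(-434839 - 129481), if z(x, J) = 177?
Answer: 318087/564320 ≈ 0.56366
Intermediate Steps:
(-1788*178 + z(107, -279))/(-434839 - 129481) = (-1788*178 + 177)/(-434839 - 129481) = (-318264 + 177)/(-564320) = -318087*(-1/564320) = 318087/564320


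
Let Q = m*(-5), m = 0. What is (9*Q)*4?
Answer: 0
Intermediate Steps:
Q = 0 (Q = 0*(-5) = 0)
(9*Q)*4 = (9*0)*4 = 0*4 = 0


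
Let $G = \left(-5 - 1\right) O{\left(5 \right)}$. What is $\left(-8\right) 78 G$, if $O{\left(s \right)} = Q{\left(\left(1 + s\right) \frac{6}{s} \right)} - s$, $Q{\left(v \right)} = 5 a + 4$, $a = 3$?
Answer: $52416$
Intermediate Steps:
$Q{\left(v \right)} = 19$ ($Q{\left(v \right)} = 5 \cdot 3 + 4 = 15 + 4 = 19$)
$O{\left(s \right)} = 19 - s$
$G = -84$ ($G = \left(-5 - 1\right) \left(19 - 5\right) = - 6 \left(19 - 5\right) = \left(-6\right) 14 = -84$)
$\left(-8\right) 78 G = \left(-8\right) 78 \left(-84\right) = \left(-624\right) \left(-84\right) = 52416$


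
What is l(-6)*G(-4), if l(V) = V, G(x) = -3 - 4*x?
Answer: -78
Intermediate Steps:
l(-6)*G(-4) = -6*(-3 - 4*(-4)) = -6*(-3 + 16) = -6*13 = -78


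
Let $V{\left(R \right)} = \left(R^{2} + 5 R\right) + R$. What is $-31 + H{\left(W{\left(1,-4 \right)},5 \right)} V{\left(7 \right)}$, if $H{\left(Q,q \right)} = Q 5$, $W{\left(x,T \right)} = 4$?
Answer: $1789$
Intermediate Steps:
$V{\left(R \right)} = R^{2} + 6 R$
$H{\left(Q,q \right)} = 5 Q$
$-31 + H{\left(W{\left(1,-4 \right)},5 \right)} V{\left(7 \right)} = -31 + 5 \cdot 4 \cdot 7 \left(6 + 7\right) = -31 + 20 \cdot 7 \cdot 13 = -31 + 20 \cdot 91 = -31 + 1820 = 1789$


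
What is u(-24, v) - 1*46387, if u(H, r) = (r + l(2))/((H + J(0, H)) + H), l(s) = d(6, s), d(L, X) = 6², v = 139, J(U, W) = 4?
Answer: -2041203/44 ≈ -46391.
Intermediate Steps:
d(L, X) = 36
l(s) = 36
u(H, r) = (36 + r)/(4 + 2*H) (u(H, r) = (r + 36)/((H + 4) + H) = (36 + r)/((4 + H) + H) = (36 + r)/(4 + 2*H))
u(-24, v) - 1*46387 = (36 + 139)/(2*(2 - 24)) - 1*46387 = (½)*175/(-22) - 46387 = (½)*(-1/22)*175 - 46387 = -175/44 - 46387 = -2041203/44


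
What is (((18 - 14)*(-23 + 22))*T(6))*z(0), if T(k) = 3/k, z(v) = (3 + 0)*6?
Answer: -36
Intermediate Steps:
z(v) = 18 (z(v) = 3*6 = 18)
(((18 - 14)*(-23 + 22))*T(6))*z(0) = (((18 - 14)*(-23 + 22))*(3/6))*18 = ((4*(-1))*(3*(1/6)))*18 = -4*1/2*18 = -2*18 = -36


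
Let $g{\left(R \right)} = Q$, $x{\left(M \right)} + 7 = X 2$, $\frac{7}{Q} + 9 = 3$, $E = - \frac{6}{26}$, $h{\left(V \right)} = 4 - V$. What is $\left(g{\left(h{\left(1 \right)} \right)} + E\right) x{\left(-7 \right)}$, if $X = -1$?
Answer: $\frac{327}{26} \approx 12.577$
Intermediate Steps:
$E = - \frac{3}{13}$ ($E = \left(-6\right) \frac{1}{26} = - \frac{3}{13} \approx -0.23077$)
$Q = - \frac{7}{6}$ ($Q = \frac{7}{-9 + 3} = \frac{7}{-6} = 7 \left(- \frac{1}{6}\right) = - \frac{7}{6} \approx -1.1667$)
$x{\left(M \right)} = -9$ ($x{\left(M \right)} = -7 - 2 = -9$)
$g{\left(R \right)} = - \frac{7}{6}$
$\left(g{\left(h{\left(1 \right)} \right)} + E\right) x{\left(-7 \right)} = \left(- \frac{7}{6} - \frac{3}{13}\right) \left(-9\right) = \left(- \frac{109}{78}\right) \left(-9\right) = \frac{327}{26}$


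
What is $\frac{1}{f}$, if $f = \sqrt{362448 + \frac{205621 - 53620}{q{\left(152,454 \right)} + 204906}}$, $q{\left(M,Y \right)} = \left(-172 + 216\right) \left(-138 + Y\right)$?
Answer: $\frac{\sqrt{1928139105461290}}{26435799627} \approx 0.001661$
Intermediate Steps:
$q{\left(M,Y \right)} = -6072 + 44 Y$ ($q{\left(M,Y \right)} = 44 \left(-138 + Y\right) = -6072 + 44 Y$)
$f = \frac{3 \sqrt{1928139105461290}}{218810}$ ($f = \sqrt{362448 + \frac{205621 - 53620}{\left(-6072 + 44 \cdot 454\right) + 204906}} = \sqrt{362448 + \frac{152001}{\left(-6072 + 19976\right) + 204906}} = \sqrt{362448 + \frac{152001}{13904 + 204906}} = \sqrt{362448 + \frac{152001}{218810}} = \sqrt{\frac{79307398881}{218810}} = \frac{3 \sqrt{1928139105461290}}{218810} \approx 602.04$)
$\frac{1}{f} = \frac{1}{\frac{3}{218810} \sqrt{1928139105461290}} = \frac{\sqrt{1928139105461290}}{26435799627}$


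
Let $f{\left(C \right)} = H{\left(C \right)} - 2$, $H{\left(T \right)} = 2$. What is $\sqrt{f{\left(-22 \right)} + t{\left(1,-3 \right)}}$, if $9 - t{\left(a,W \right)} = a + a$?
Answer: $\sqrt{7} \approx 2.6458$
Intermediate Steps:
$t{\left(a,W \right)} = 9 - 2 a$ ($t{\left(a,W \right)} = 9 - \left(a + a\right) = 9 - 2 a$)
$f{\left(C \right)} = 0$ ($f{\left(C \right)} = 2 - 2 = 0$)
$\sqrt{f{\left(-22 \right)} + t{\left(1,-3 \right)}} = \sqrt{0 + \left(9 - 2\right)} = \sqrt{0 + 7} = \sqrt{7}$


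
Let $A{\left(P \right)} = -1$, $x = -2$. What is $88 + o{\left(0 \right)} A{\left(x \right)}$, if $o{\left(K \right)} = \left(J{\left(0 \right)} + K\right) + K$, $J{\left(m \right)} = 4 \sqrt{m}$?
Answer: $88$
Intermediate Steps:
$o{\left(K \right)} = 2 K$ ($o{\left(K \right)} = \left(4 \sqrt{0} + K\right) + K = \left(4 \cdot 0 + K\right) + K = \left(0 + K\right) + K = K + K = 2 K$)
$88 + o{\left(0 \right)} A{\left(x \right)} = 88 + 2 \cdot 0 \left(-1\right) = 88 + 0 \left(-1\right) = 88 + 0 = 88$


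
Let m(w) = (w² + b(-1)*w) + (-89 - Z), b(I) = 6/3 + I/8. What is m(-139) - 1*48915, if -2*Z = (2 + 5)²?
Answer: -239353/8 ≈ -29919.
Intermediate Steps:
b(I) = 2 + I/8 (b(I) = 6*(⅓) + I*(⅛) = 2 + I/8)
Z = -49/2 (Z = -(2 + 5)²/2 = -½*7² = -½*49 = -49/2 ≈ -24.500)
m(w) = -129/2 + w² + 15*w/8 (m(w) = (w² + (2 + (⅛)*(-1))*w) + (-89 - 1*(-49/2)) = (w² + (2 - ⅛)*w) + (-89 + 49/2) = (w² + 15*w/8) - 129/2 = -129/2 + w² + 15*w/8)
m(-139) - 1*48915 = (-129/2 + (-139)² + (15/8)*(-139)) - 1*48915 = (-129/2 + 19321 - 2085/8) - 48915 = 151967/8 - 48915 = -239353/8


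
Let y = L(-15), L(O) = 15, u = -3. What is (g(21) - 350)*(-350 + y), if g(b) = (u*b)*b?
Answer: 560455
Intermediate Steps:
y = 15
g(b) = -3*b**2 (g(b) = (-3*b)*b = -3*b**2)
(g(21) - 350)*(-350 + y) = (-3*21**2 - 350)*(-350 + 15) = (-3*441 - 350)*(-335) = (-1323 - 350)*(-335) = -1673*(-335) = 560455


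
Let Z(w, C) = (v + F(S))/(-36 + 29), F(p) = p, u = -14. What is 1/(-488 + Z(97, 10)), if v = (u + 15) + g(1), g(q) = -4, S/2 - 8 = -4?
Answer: -7/3421 ≈ -0.0020462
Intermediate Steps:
S = 8 (S = 16 + 2*(-4) = 16 - 8 = 8)
v = -3 (v = (-14 + 15) - 4 = 1 - 4 = -3)
Z(w, C) = -5/7 (Z(w, C) = (-3 + 8)/(-36 + 29) = 5/(-7) = 5*(-⅐) = -5/7)
1/(-488 + Z(97, 10)) = 1/(-488 - 5/7) = 1/(-3421/7) = -7/3421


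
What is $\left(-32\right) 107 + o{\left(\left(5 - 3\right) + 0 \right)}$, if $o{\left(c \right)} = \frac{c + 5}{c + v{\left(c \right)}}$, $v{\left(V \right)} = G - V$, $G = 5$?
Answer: $- \frac{17113}{5} \approx -3422.6$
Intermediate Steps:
$v{\left(V \right)} = 5 - V$
$o{\left(c \right)} = 1 + \frac{c}{5}$ ($o{\left(c \right)} = \frac{c + 5}{c - \left(-5 + c\right)} = \frac{5 + c}{5} = \left(5 + c\right) \frac{1}{5} = 1 + \frac{c}{5}$)
$\left(-32\right) 107 + o{\left(\left(5 - 3\right) + 0 \right)} = \left(-32\right) 107 + \left(1 + \frac{\left(5 - 3\right) + 0}{5}\right) = -3424 + \left(1 + \frac{2 + 0}{5}\right) = -3424 + \left(1 + \frac{1}{5} \cdot 2\right) = -3424 + \left(1 + \frac{2}{5}\right) = -3424 + \frac{7}{5} = - \frac{17113}{5}$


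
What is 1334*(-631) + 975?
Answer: -840779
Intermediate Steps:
1334*(-631) + 975 = -841754 + 975 = -840779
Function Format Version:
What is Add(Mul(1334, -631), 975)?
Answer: -840779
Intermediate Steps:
Add(Mul(1334, -631), 975) = Add(-841754, 975) = -840779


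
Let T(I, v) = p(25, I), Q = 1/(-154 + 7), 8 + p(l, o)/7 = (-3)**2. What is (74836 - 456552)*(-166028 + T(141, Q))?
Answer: 63372872036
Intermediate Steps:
p(l, o) = 7 (p(l, o) = -56 + 7*(-3)**2 = -56 + 7*9 = -56 + 63 = 7)
Q = -1/147 (Q = 1/(-147) = -1/147 ≈ -0.0068027)
T(I, v) = 7
(74836 - 456552)*(-166028 + T(141, Q)) = (74836 - 456552)*(-166028 + 7) = -381716*(-166021) = 63372872036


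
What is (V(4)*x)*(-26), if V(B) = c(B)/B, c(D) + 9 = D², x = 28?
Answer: -1274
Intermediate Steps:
c(D) = -9 + D²
V(B) = (-9 + B²)/B
(V(4)*x)*(-26) = ((4 - 9/4)*28)*(-26) = ((7/4)*28)*(-26) = 49*(-26) = -1274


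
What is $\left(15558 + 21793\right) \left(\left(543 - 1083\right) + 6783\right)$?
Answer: $233182293$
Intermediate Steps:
$\left(15558 + 21793\right) \left(\left(543 - 1083\right) + 6783\right) = 37351 \left(\left(543 - 1083\right) + 6783\right) = 37351 \left(-540 + 6783\right) = 37351 \cdot 6243 = 233182293$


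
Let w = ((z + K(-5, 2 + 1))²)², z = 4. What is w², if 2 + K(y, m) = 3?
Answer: 390625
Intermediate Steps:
K(y, m) = 1 (K(y, m) = -2 + 3 = 1)
w = 625 (w = ((4 + 1)²)² = (5²)² = 25² = 625)
w² = 625² = 390625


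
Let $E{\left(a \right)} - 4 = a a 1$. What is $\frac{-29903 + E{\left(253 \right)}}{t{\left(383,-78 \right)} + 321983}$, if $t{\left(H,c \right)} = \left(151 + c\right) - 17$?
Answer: $\frac{34110}{322039} \approx 0.10592$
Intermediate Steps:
$E{\left(a \right)} = 4 + a^{2}$ ($E{\left(a \right)} = 4 + a a 1 = 4 + a^{2} \cdot 1 = 4 + a^{2}$)
$t{\left(H,c \right)} = 134 + c$
$\frac{-29903 + E{\left(253 \right)}}{t{\left(383,-78 \right)} + 321983} = \frac{-29903 + \left(4 + 253^{2}\right)}{\left(134 - 78\right) + 321983} = \frac{-29903 + \left(4 + 64009\right)}{56 + 321983} = \frac{-29903 + 64013}{322039} = 34110 \cdot \frac{1}{322039} = \frac{34110}{322039}$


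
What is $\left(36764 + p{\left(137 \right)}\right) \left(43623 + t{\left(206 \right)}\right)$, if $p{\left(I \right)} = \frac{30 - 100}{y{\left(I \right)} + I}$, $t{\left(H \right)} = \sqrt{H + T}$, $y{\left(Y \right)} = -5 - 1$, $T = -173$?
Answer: $1603732662 + \frac{4816014 \sqrt{33}}{131} \approx 1.6039 \cdot 10^{9}$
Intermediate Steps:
$y{\left(Y \right)} = -6$ ($y{\left(Y \right)} = -5 - 1 = -6$)
$t{\left(H \right)} = \sqrt{-173 + H}$ ($t{\left(H \right)} = \sqrt{H - 173} = \sqrt{-173 + H}$)
$p{\left(I \right)} = - \frac{70}{-6 + I}$ ($p{\left(I \right)} = \frac{30 - 100}{-6 + I} = - \frac{70}{-6 + I}$)
$\left(36764 + p{\left(137 \right)}\right) \left(43623 + t{\left(206 \right)}\right) = \left(36764 - \frac{70}{-6 + 137}\right) \left(43623 + \sqrt{-173 + 206}\right) = \left(36764 - \frac{70}{131}\right) \left(43623 + \sqrt{33}\right) = \frac{4816014 \left(43623 + \sqrt{33}\right)}{131} = 1603732662 + \frac{4816014 \sqrt{33}}{131}$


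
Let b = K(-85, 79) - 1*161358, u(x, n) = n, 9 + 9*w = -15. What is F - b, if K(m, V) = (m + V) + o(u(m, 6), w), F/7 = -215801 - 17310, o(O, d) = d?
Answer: -4411231/3 ≈ -1.4704e+6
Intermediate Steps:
w = -8/3 (w = -1 + (1/9)*(-15) = -1 - 5/3 = -8/3 ≈ -2.6667)
F = -1631777 (F = 7*(-215801 - 17310) = 7*(-233111) = -1631777)
K(m, V) = -8/3 + V + m (K(m, V) = (m + V) - 8/3 = (V + m) - 8/3 = -8/3 + V + m)
b = -484100/3 (b = (-8/3 + 79 - 85) - 1*161358 = -26/3 - 161358 = -484100/3 ≈ -1.6137e+5)
F - b = -1631777 - 1*(-484100/3) = -1631777 + 484100/3 = -4411231/3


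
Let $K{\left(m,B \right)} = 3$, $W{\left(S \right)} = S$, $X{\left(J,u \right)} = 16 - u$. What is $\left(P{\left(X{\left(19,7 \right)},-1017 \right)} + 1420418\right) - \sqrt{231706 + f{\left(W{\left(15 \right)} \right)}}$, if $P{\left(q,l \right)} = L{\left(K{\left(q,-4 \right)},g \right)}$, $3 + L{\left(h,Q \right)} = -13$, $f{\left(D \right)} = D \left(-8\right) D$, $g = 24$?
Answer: $1420402 - \sqrt{229906} \approx 1.4199 \cdot 10^{6}$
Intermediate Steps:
$f{\left(D \right)} = - 8 D^{2}$ ($f{\left(D \right)} = - 8 D D = - 8 D^{2}$)
$L{\left(h,Q \right)} = -16$ ($L{\left(h,Q \right)} = -3 - 13 = -16$)
$P{\left(q,l \right)} = -16$
$\left(P{\left(X{\left(19,7 \right)},-1017 \right)} + 1420418\right) - \sqrt{231706 + f{\left(W{\left(15 \right)} \right)}} = \left(-16 + 1420418\right) - \sqrt{231706 - 8 \cdot 15^{2}} = 1420402 - \sqrt{231706 - 1800} = 1420402 - \sqrt{229906}$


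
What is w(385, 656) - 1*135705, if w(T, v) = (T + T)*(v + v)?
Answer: 874535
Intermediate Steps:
w(T, v) = 4*T*v (w(T, v) = (2*T)*(2*v) = 4*T*v)
w(385, 656) - 1*135705 = 4*385*656 - 1*135705 = 1010240 - 135705 = 874535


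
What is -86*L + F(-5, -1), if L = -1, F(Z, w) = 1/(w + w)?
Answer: 171/2 ≈ 85.500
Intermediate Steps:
F(Z, w) = 1/(2*w)
-86*L + F(-5, -1) = -86*(-1) + (1/2)/(-1) = 86 + (1/2)*(-1) = 86 - 1/2 = 171/2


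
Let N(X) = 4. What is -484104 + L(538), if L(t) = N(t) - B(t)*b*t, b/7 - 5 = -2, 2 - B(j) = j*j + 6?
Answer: 3269699404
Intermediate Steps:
B(j) = -4 - j² (B(j) = 2 - (j*j + 6) = 2 - (j² + 6) = 2 - (6 + j²) = 2 + (-6 - j²) = -4 - j²)
b = 21 (b = 35 + 7*(-2) = 35 - 14 = 21)
L(t) = 4 - t*(-84 - 21*t²) (L(t) = 4 - (-4 - t²)*21*t = 4 - (-84 - 21*t²)*t = 4 - t*(-84 - 21*t²))
-484104 + L(538) = -484104 + (4 + 21*538*(4 + 538²)) = -484104 + (4 + 21*538*(4 + 289444)) = -484104 + (4 + 21*538*289448) = -484104 + (4 + 3270183504) = -484104 + 3270183508 = 3269699404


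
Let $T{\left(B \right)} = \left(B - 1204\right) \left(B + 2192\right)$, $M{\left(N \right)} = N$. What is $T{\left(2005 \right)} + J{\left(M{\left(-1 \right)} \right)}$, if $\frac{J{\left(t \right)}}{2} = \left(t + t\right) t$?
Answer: $3361801$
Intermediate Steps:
$J{\left(t \right)} = 4 t^{2}$ ($J{\left(t \right)} = 2 \left(t + t\right) t = 2 \cdot 2 t t = 2 \cdot 2 t^{2} = 4 t^{2}$)
$T{\left(B \right)} = \left(-1204 + B\right) \left(2192 + B\right)$
$T{\left(2005 \right)} + J{\left(M{\left(-1 \right)} \right)} = \left(-2639168 + 2005^{2} + 988 \cdot 2005\right) + 4 \left(-1\right)^{2} = \left(-2639168 + 4020025 + 1980940\right) + 4 \cdot 1 = 3361797 + 4 = 3361801$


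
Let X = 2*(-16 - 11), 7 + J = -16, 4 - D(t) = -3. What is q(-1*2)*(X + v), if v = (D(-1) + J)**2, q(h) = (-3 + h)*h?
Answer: 2020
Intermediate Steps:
D(t) = 7 (D(t) = 4 - 1*(-3) = 4 + 3 = 7)
J = -23 (J = -7 - 16 = -23)
q(h) = h*(-3 + h)
X = -54 (X = 2*(-27) = -54)
v = 256 (v = (7 - 23)**2 = (-16)**2 = 256)
q(-1*2)*(X + v) = ((-1*2)*(-3 - 1*2))*(-54 + 256) = -2*(-3 - 2)*202 = -2*(-5)*202 = 10*202 = 2020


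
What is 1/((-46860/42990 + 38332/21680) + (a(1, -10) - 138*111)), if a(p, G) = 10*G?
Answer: -7766860/119744181081 ≈ -6.4862e-5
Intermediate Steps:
1/((-46860/42990 + 38332/21680) + (a(1, -10) - 138*111)) = 1/((-46860/42990 + 38332/21680) + (10*(-10) - 138*111)) = 1/((-46860*1/42990 + 38332*(1/21680)) + (-100 - 15318)) = 1/((-1562/1433 + 9583/5420) - 15418) = 1/(5266399/7766860 - 15418) = 1/(-119744181081/7766860) = -7766860/119744181081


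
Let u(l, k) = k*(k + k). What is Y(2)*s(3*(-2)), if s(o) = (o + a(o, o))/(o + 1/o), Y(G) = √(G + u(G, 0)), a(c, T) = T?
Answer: 72*√2/37 ≈ 2.7520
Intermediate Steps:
u(l, k) = 2*k² (u(l, k) = k*(2*k) = 2*k²)
Y(G) = √G (Y(G) = √(G + 2*0²) = √(G + 2*0) = √(G + 0) = √G)
s(o) = 2*o/(o + 1/o) (s(o) = (o + o)/(o + 1/o) = (2*o)/(o + 1/o) = 2*o/(o + 1/o))
Y(2)*s(3*(-2)) = √2*(2*(3*(-2))²/(1 + (3*(-2))²)) = √2*(2*(-6)²/(1 + (-6)²)) = √2*(2*36/(1 + 36)) = √2*(2*36/37) = √2*(2*36*(1/37)) = √2*(72/37) = 72*√2/37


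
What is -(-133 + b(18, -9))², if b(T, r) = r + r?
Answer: -22801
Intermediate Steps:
b(T, r) = 2*r
-(-133 + b(18, -9))² = -(-133 + 2*(-9))² = -(-133 - 18)² = -1*(-151)² = -1*22801 = -22801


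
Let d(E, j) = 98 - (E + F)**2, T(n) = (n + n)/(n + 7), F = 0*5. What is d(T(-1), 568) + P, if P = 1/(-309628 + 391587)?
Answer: 72205888/737631 ≈ 97.889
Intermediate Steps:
F = 0
T(n) = 2*n/(7 + n) (T(n) = (2*n)/(7 + n) = 2*n/(7 + n))
d(E, j) = 98 - E**2 (d(E, j) = 98 - (E + 0)**2 = 98 - E**2)
P = 1/81959 ≈ 1.2201e-5
d(T(-1), 568) + P = (98 - (2*(-1)/(7 - 1))**2) + 1/81959 = (98 - (2*(-1)/6)**2) + 1/81959 = (98 - (2*(-1)*(1/6))**2) + 1/81959 = (98 - (-1/3)**2) + 1/81959 = (98 - 1*1/9) + 1/81959 = (98 - 1/9) + 1/81959 = 881/9 + 1/81959 = 72205888/737631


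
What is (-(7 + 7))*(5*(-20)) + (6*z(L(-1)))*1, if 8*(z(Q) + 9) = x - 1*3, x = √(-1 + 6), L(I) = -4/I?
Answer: 5375/4 + 3*√5/4 ≈ 1345.4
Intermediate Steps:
x = √5 ≈ 2.2361
z(Q) = -75/8 + √5/8 (z(Q) = -9 + (√5 - 1*3)/8 = -9 + (√5 - 3)/8 = -9 + (-3 + √5)/8 = -9 + (-3/8 + √5/8) = -75/8 + √5/8)
(-(7 + 7))*(5*(-20)) + (6*z(L(-1)))*1 = (-(7 + 7))*(5*(-20)) + (6*(-75/8 + √5/8))*1 = -1*14*(-100) + (-225/4 + 3*√5/4)*1 = -14*(-100) + (-225/4 + 3*√5/4) = 1400 + (-225/4 + 3*√5/4) = 5375/4 + 3*√5/4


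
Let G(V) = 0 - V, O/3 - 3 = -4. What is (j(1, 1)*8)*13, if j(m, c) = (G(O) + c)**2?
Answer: 1664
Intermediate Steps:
O = -3 (O = 9 + 3*(-4) = 9 - 12 = -3)
G(V) = -V
j(m, c) = (3 + c)**2 (j(m, c) = (-1*(-3) + c)**2 = (3 + c)**2)
(j(1, 1)*8)*13 = ((3 + 1)**2*8)*13 = (4**2*8)*13 = (16*8)*13 = 128*13 = 1664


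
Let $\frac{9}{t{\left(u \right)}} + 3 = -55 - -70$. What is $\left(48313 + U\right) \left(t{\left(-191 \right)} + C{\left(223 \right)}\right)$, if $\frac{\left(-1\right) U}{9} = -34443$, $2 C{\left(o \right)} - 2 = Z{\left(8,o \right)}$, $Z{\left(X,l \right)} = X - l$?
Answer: $-37890225$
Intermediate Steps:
$t{\left(u \right)} = \frac{3}{4}$ ($t{\left(u \right)} = \frac{9}{-3 - -15} = \frac{9}{-3 + \left(-55 + 70\right)} = \frac{9}{-3 + 15} = \frac{9}{12} = 9 \cdot \frac{1}{12} = \frac{3}{4}$)
$C{\left(o \right)} = 5 - \frac{o}{2}$ ($C{\left(o \right)} = 1 + \frac{8 - o}{2} = 1 - \left(-4 + \frac{o}{2}\right) = 5 - \frac{o}{2}$)
$U = 309987$ ($U = \left(-9\right) \left(-34443\right) = 309987$)
$\left(48313 + U\right) \left(t{\left(-191 \right)} + C{\left(223 \right)}\right) = \left(48313 + 309987\right) \left(\frac{3}{4} + \left(5 - \frac{223}{2}\right)\right) = 358300 \left(\frac{3}{4} + \left(5 - \frac{223}{2}\right)\right) = 358300 \left(\frac{3}{4} - \frac{213}{2}\right) = 358300 \left(- \frac{423}{4}\right) = -37890225$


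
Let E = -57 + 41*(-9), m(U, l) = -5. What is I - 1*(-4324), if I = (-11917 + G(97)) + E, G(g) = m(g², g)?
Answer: -8024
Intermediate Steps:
E = -426 (E = -57 - 369 = -426)
G(g) = -5
I = -12348 (I = (-11917 - 5) - 426 = -11922 - 426 = -12348)
I - 1*(-4324) = -12348 - 1*(-4324) = -12348 + 4324 = -8024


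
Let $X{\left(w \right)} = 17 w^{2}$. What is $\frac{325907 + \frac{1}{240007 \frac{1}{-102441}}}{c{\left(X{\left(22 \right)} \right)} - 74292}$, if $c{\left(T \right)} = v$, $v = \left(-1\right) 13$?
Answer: $- \frac{78219858908}{17833720135} \approx -4.3861$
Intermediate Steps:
$v = -13$
$c{\left(T \right)} = -13$
$\frac{325907 + \frac{1}{240007 \frac{1}{-102441}}}{c{\left(X{\left(22 \right)} \right)} - 74292} = \frac{325907 + \frac{1}{240007 \frac{1}{-102441}}}{-13 - 74292} = \frac{325907 + \frac{1}{240007 \left(- \frac{1}{102441}\right)}}{-74305} = \left(325907 + \frac{1}{- \frac{240007}{102441}}\right) \left(- \frac{1}{74305}\right) = \left(325907 - \frac{102441}{240007}\right) \left(- \frac{1}{74305}\right) = \frac{78219858908}{240007} \left(- \frac{1}{74305}\right) = - \frac{78219858908}{17833720135}$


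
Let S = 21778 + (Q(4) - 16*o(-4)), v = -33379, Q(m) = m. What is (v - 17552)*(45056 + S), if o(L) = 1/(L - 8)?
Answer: -3404194086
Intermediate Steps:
o(L) = 1/(-8 + L)
S = 65350/3 (S = 21778 + (4 - 16/(-8 - 4)) = 21778 + (4 - 16/(-12)) = 21778 + (4 - 16*(-1/12)) = 21778 + (4 + 4/3) = 21778 + 16/3 = 65350/3 ≈ 21783.)
(v - 17552)*(45056 + S) = (-33379 - 17552)*(45056 + 65350/3) = -50931*200518/3 = -3404194086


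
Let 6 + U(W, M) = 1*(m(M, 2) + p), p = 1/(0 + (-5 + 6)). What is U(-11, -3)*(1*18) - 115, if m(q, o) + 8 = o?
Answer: -313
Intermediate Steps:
p = 1 (p = 1/(0 + 1) = 1/1 = 1)
m(q, o) = -8 + o
U(W, M) = -11 (U(W, M) = -6 + 1*((-8 + 2) + 1) = -6 + 1*(-6 + 1) = -6 + 1*(-5) = -6 - 5 = -11)
U(-11, -3)*(1*18) - 115 = -11*18 - 115 = -198 - 115 = -313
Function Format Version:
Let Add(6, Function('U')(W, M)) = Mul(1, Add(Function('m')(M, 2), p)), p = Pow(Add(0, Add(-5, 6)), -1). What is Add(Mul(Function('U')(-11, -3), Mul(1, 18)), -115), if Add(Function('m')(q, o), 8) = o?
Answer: -313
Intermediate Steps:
p = 1 (p = Pow(Add(0, 1), -1) = Pow(1, -1) = 1)
Function('m')(q, o) = Add(-8, o)
Function('U')(W, M) = -11 (Function('U')(W, M) = Add(-6, Mul(1, Add(Add(-8, 2), 1))) = Add(-6, Mul(1, Add(-6, 1))) = Add(-6, Mul(1, -5)) = Add(-6, -5) = -11)
Add(Mul(Function('U')(-11, -3), Mul(1, 18)), -115) = Add(Mul(-11, Mul(1, 18)), -115) = Add(Mul(-11, 18), -115) = Add(-198, -115) = -313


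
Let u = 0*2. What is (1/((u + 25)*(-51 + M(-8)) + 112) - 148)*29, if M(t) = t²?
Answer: -1875575/437 ≈ -4291.9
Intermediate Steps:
u = 0
(1/((u + 25)*(-51 + M(-8)) + 112) - 148)*29 = (1/((0 + 25)*(-51 + (-8)²) + 112) - 148)*29 = (1/(25*(-51 + 64) + 112) - 148)*29 = (1/(25*13 + 112) - 148)*29 = (1/(325 + 112) - 148)*29 = (1/437 - 148)*29 = -64675/437*29 = -1875575/437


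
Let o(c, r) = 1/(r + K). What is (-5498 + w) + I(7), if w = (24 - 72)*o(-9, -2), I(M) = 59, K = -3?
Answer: -27147/5 ≈ -5429.4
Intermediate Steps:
o(c, r) = 1/(-3 + r) (o(c, r) = 1/(r - 3) = 1/(-3 + r))
w = 48/5 (w = (24 - 72)/(-3 - 2) = -48/(-5) = -48*(-⅕) = 48/5 ≈ 9.6000)
(-5498 + w) + I(7) = (-5498 + 48/5) + 59 = -27442/5 + 59 = -27147/5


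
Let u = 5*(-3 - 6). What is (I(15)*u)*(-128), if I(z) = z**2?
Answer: 1296000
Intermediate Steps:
u = -45 (u = 5*(-9) = -45)
(I(15)*u)*(-128) = (15**2*(-45))*(-128) = (225*(-45))*(-128) = -10125*(-128) = 1296000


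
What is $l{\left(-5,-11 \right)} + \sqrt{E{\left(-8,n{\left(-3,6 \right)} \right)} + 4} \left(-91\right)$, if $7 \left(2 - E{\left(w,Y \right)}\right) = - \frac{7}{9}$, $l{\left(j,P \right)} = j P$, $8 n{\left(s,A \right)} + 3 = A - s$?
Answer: $55 - \frac{91 \sqrt{55}}{3} \approx -169.96$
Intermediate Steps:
$n{\left(s,A \right)} = - \frac{3}{8} - \frac{s}{8} + \frac{A}{8}$ ($n{\left(s,A \right)} = - \frac{3}{8} + \frac{A - s}{8} = - \frac{3}{8} + \left(- \frac{s}{8} + \frac{A}{8}\right) = - \frac{3}{8} - \frac{s}{8} + \frac{A}{8}$)
$l{\left(j,P \right)} = P j$
$E{\left(w,Y \right)} = \frac{19}{9}$ ($E{\left(w,Y \right)} = 2 - \frac{\left(-7\right) \frac{1}{9}}{7} = 2 - - \frac{1}{9} = 2 + \frac{1}{9} = \frac{19}{9}$)
$l{\left(-5,-11 \right)} + \sqrt{E{\left(-8,n{\left(-3,6 \right)} \right)} + 4} \left(-91\right) = \left(-11\right) \left(-5\right) + \sqrt{\frac{19}{9} + 4} \left(-91\right) = 55 + \sqrt{\frac{55}{9}} \left(-91\right) = 55 + \frac{\sqrt{55}}{3} \left(-91\right) = 55 - \frac{91 \sqrt{55}}{3}$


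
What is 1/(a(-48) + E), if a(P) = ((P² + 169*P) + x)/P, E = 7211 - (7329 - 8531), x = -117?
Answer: 16/136583 ≈ 0.00011714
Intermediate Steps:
E = 8413 (E = 7211 - 1*(-1202) = 7211 + 1202 = 8413)
a(P) = (-117 + P² + 169*P)/P (a(P) = ((P² + 169*P) - 117)/P = (-117 + P² + 169*P)/P)
1/(a(-48) + E) = 1/((169 - 48 - 117/(-48)) + 8413) = 1/((169 - 48 - 117*(-1/48)) + 8413) = 1/((169 - 48 + 39/16) + 8413) = 1/(1975/16 + 8413) = 1/(136583/16) = 16/136583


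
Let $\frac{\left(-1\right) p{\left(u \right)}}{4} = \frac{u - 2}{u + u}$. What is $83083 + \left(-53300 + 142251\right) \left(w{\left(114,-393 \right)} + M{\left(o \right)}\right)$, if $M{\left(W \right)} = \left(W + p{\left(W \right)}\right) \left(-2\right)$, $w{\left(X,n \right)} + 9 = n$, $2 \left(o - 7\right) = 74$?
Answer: $- \frac{474796035}{11} \approx -4.3163 \cdot 10^{7}$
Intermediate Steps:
$o = 44$ ($o = 7 + \frac{1}{2} \cdot 74 = 7 + 37 = 44$)
$w{\left(X,n \right)} = -9 + n$
$p{\left(u \right)} = - \frac{2 \left(-2 + u\right)}{u}$ ($p{\left(u \right)} = - 4 \frac{u - 2}{u + u} = - 4 \frac{-2 + u}{2 u} = - \frac{2 \left(-2 + u\right)}{u}$)
$M{\left(W \right)} = 4 - \frac{8}{W} - 2 W$ ($M{\left(W \right)} = \left(W - \left(2 - \frac{4}{W}\right)\right) \left(-2\right) = \left(-2 + W + \frac{4}{W}\right) \left(-2\right) = 4 - \frac{8}{W} - 2 W$)
$83083 + \left(-53300 + 142251\right) \left(w{\left(114,-393 \right)} + M{\left(o \right)}\right) = 83083 + \left(-53300 + 142251\right) \left(\left(-9 - 393\right) - \left(84 + \frac{2}{11}\right)\right) = 83083 + 88951 \left(-402 - \frac{926}{11}\right) = 83083 + 88951 \left(- \frac{5348}{11}\right) = 83083 - \frac{475709948}{11} = - \frac{474796035}{11}$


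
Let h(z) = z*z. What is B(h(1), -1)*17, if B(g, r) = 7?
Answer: 119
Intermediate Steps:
h(z) = z**2
B(h(1), -1)*17 = 7*17 = 119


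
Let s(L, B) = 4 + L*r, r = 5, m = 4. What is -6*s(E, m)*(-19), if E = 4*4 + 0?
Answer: 9576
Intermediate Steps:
E = 16 (E = 16 + 0 = 16)
s(L, B) = 4 + 5*L (s(L, B) = 4 + L*5 = 4 + 5*L)
-6*s(E, m)*(-19) = -6*(4 + 5*16)*(-19) = -6*(4 + 80)*(-19) = -6*84*(-19) = -504*(-19) = 9576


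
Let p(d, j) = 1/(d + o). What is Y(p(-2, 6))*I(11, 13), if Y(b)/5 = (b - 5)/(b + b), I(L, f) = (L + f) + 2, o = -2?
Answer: 1365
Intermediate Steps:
p(d, j) = 1/(-2 + d) (p(d, j) = 1/(d - 2) = 1/(-2 + d))
I(L, f) = 2 + L + f
Y(b) = 5*(-5 + b)/(2*b) (Y(b) = 5*((b - 5)/(b + b)) = 5*((-5 + b)/((2*b))) = 5*((-5 + b)*(1/(2*b))) = 5*((-5 + b)/(2*b)) = 5*(-5 + b)/(2*b))
Y(p(-2, 6))*I(11, 13) = (5*(-5 + 1/(-2 - 2))/(2*(1/(-2 - 2))))*(2 + 11 + 13) = (5*(-5 + 1/(-4))/(2*(1/(-4))))*26 = (5*(-5 - ¼)/(2*(-¼)))*26 = ((5/2)*(-4)*(-21/4))*26 = (105/2)*26 = 1365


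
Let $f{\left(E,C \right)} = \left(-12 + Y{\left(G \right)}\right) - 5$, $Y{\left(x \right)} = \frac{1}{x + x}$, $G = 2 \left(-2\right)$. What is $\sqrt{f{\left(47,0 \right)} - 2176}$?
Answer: $\frac{11 i \sqrt{290}}{4} \approx 46.831 i$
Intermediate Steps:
$G = -4$
$Y{\left(x \right)} = \frac{1}{2 x}$
$f{\left(E,C \right)} = - \frac{137}{8}$ ($f{\left(E,C \right)} = \left(-12 + \frac{1}{2 \left(-4\right)}\right) - 5 = \left(-12 + \frac{1}{2} \left(- \frac{1}{4}\right)\right) - 5 = \left(-12 - \frac{1}{8}\right) - 5 = - \frac{97}{8} - 5 = - \frac{137}{8}$)
$\sqrt{f{\left(47,0 \right)} - 2176} = \sqrt{- \frac{137}{8} - 2176} = \sqrt{- \frac{17545}{8}} = \frac{11 i \sqrt{290}}{4}$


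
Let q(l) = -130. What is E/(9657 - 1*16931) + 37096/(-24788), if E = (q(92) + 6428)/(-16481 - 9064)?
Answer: -861601533857/575745701505 ≈ -1.4965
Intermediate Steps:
E = -6298/25545 (E = (-130 + 6428)/(-16481 - 9064) = 6298/(-25545) = 6298*(-1/25545) = -6298/25545 ≈ -0.24655)
E/(9657 - 1*16931) + 37096/(-24788) = -6298/(25545*(9657 - 1*16931)) + 37096/(-24788) = -6298/(25545*(9657 - 16931)) + 37096*(-1/24788) = -6298/25545/(-7274) - 9274/6197 = -6298/25545*(-1/7274) - 9274/6197 = 3149/92907165 - 9274/6197 = -861601533857/575745701505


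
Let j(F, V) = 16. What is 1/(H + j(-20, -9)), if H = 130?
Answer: 1/146 ≈ 0.0068493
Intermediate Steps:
1/(H + j(-20, -9)) = 1/(130 + 16) = 1/146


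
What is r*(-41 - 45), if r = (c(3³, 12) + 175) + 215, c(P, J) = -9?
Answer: -32766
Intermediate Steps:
r = 381 (r = (-9 + 175) + 215 = 166 + 215 = 381)
r*(-41 - 45) = 381*(-41 - 45) = 381*(-86) = -32766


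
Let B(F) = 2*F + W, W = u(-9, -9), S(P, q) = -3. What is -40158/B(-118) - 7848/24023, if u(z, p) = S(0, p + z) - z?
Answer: 20932839/120115 ≈ 174.27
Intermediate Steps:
u(z, p) = -3 - z
W = 6 (W = -3 - 1*(-9) = -3 + 9 = 6)
B(F) = 6 + 2*F (B(F) = 2*F + 6 = 6 + 2*F)
-40158/B(-118) - 7848/24023 = -40158/(6 + 2*(-118)) - 7848/24023 = -40158/(6 - 236) - 7848*1/24023 = -40158/(-230) - 7848/24023 = -40158*(-1/230) - 7848/24023 = 873/5 - 7848/24023 = 20932839/120115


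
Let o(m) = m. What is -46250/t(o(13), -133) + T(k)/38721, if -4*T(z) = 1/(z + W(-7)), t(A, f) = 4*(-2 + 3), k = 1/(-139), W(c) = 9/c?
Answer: -2252884581527/194844072 ≈ -11563.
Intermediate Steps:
k = -1/139 ≈ -0.0071942
t(A, f) = 4 (t(A, f) = 4*1 = 4)
T(z) = -1/(4*(-9/7 + z)) (T(z) = -1/(4*(z + 9/(-7))) = -1/(4*(z + 9*(-1/7))) = -1/(4*(z - 9/7)) = -1/(4*(-9/7 + z)))
-46250/t(o(13), -133) + T(k)/38721 = -46250/4 - 7/(-36 + 28*(-1/139))/38721 = -46250*1/4 - 7/(-36 - 28/139)*(1/38721) = -23125/2 - 7/(-5032/139)*(1/38721) = -23125/2 - 7*(-139/5032)*(1/38721) = -23125/2 + (973/5032)*(1/38721) = -23125/2 + 973/194844072 = -2252884581527/194844072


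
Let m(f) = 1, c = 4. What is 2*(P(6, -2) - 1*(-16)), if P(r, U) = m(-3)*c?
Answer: 40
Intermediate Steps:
P(r, U) = 4 (P(r, U) = 1*4 = 4)
2*(P(6, -2) - 1*(-16)) = 2*(4 - 1*(-16)) = 2*(4 + 16) = 2*20 = 40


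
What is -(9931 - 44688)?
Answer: 34757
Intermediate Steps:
-(9931 - 44688) = -1*(-34757) = 34757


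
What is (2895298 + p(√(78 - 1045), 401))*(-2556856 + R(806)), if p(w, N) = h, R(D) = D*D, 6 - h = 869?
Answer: -5520324320700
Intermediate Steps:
h = -863 (h = 6 - 1*869 = 6 - 869 = -863)
R(D) = D²
p(w, N) = -863
(2895298 + p(√(78 - 1045), 401))*(-2556856 + R(806)) = (2895298 - 863)*(-2556856 + 806²) = 2894435*(-2556856 + 649636) = 2894435*(-1907220) = -5520324320700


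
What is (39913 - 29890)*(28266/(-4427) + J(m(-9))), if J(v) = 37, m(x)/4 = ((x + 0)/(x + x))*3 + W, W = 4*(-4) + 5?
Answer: 1358447259/4427 ≈ 3.0686e+5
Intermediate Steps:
W = -11 (W = -16 + 5 = -11)
m(x) = -38 (m(x) = 4*(((x + 0)/(x + x))*3 - 11) = 4*((x/((2*x)))*3 - 11) = 4*((x*(1/(2*x)))*3 - 11) = 4*((½)*3 - 11) = 4*(3/2 - 11) = 4*(-19/2) = -38)
(39913 - 29890)*(28266/(-4427) + J(m(-9))) = (39913 - 29890)*(28266/(-4427) + 37) = 10023*(28266*(-1/4427) + 37) = 10023*(-28266/4427 + 37) = 10023*(135533/4427) = 1358447259/4427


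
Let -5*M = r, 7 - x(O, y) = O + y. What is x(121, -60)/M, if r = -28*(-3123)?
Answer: 15/4858 ≈ 0.0030877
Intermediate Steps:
r = 87444
x(O, y) = 7 - O - y (x(O, y) = 7 - (O + y) = 7 + (-O - y) = 7 - O - y)
M = -87444/5 (M = -⅕*87444 = -87444/5 ≈ -17489.)
x(121, -60)/M = (7 - 1*121 - 1*(-60))/(-87444/5) = (7 - 121 + 60)*(-5/87444) = -54*(-5/87444) = 15/4858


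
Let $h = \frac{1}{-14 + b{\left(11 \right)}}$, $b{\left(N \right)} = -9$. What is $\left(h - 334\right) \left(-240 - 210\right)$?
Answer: $\frac{3457350}{23} \approx 1.5032 \cdot 10^{5}$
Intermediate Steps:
$h = - \frac{1}{23}$ ($h = \frac{1}{-14 - 9} = \frac{1}{-23} = - \frac{1}{23} \approx -0.043478$)
$\left(h - 334\right) \left(-240 - 210\right) = \left(- \frac{1}{23} - 334\right) \left(-240 - 210\right) = \left(- \frac{7683}{23}\right) \left(-450\right) = \frac{3457350}{23}$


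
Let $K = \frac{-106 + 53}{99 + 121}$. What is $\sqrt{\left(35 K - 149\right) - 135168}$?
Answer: $\frac{3 i \sqrt{7277501}}{22} \approx 367.87 i$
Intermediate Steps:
$K = - \frac{53}{220} \approx -0.24091$
$\sqrt{\left(35 K - 149\right) - 135168} = \sqrt{\left(35 \left(- \frac{53}{220}\right) - 149\right) - 135168} = \sqrt{\left(- \frac{371}{44} - 149\right) - 135168} = \sqrt{- \frac{6927}{44} - 135168} = \sqrt{- \frac{5954319}{44}} = \frac{3 i \sqrt{7277501}}{22}$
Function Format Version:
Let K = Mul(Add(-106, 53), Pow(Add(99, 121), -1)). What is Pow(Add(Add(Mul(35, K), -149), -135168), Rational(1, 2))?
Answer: Mul(Rational(3, 22), I, Pow(7277501, Rational(1, 2))) ≈ Mul(367.87, I)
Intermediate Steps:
K = Rational(-53, 220) (K = Mul(-53, Pow(220, -1)) = Mul(-53, Rational(1, 220)) = Rational(-53, 220) ≈ -0.24091)
Pow(Add(Add(Mul(35, K), -149), -135168), Rational(1, 2)) = Pow(Add(Add(Mul(35, Rational(-53, 220)), -149), -135168), Rational(1, 2)) = Pow(Add(Add(Rational(-371, 44), -149), -135168), Rational(1, 2)) = Pow(Add(Rational(-6927, 44), -135168), Rational(1, 2)) = Pow(Rational(-5954319, 44), Rational(1, 2)) = Mul(Rational(3, 22), I, Pow(7277501, Rational(1, 2)))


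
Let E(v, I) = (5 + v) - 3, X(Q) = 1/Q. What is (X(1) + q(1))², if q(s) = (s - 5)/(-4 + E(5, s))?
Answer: ⅑ ≈ 0.11111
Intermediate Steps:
E(v, I) = 2 + v
q(s) = -5/3 + s/3 (q(s) = (s - 5)/(-4 + (2 + 5)) = (-5 + s)/(-4 + 7) = (-5 + s)/3 = (-5 + s)*(⅓) = -5/3 + s/3)
(X(1) + q(1))² = (1/1 + (-5/3 + (⅓)*1))² = (1 + (-5/3 + ⅓))² = (1 - 4/3)² = (-⅓)² = ⅑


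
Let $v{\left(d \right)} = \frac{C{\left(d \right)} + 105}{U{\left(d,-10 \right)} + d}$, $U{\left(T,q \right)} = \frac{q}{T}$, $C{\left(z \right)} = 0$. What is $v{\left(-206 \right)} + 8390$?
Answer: $\frac{59322085}{7071} \approx 8389.5$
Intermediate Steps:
$v{\left(d \right)} = \frac{105}{d - \frac{10}{d}}$ ($v{\left(d \right)} = \frac{0 + 105}{- \frac{10}{d} + d} = \frac{105}{d - \frac{10}{d}}$)
$v{\left(-206 \right)} + 8390 = 105 \left(-206\right) \frac{1}{-10 + \left(-206\right)^{2}} + 8390 = 105 \left(-206\right) \frac{1}{-10 + 42436} + 8390 = 105 \left(-206\right) \frac{1}{42426} + 8390 = - \frac{3605}{7071} + 8390 = \frac{59322085}{7071}$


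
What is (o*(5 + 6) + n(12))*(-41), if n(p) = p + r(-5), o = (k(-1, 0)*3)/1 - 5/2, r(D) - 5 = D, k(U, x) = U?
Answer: 3977/2 ≈ 1988.5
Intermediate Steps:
r(D) = 5 + D
o = -11/2 (o = -1*3/1 - 5/2 = -3*1 - 5*½ = -3 - 5/2 = -11/2 ≈ -5.5000)
n(p) = p (n(p) = p + (5 - 5) = p + 0 = p)
(o*(5 + 6) + n(12))*(-41) = (-11*(5 + 6)/2 + 12)*(-41) = (-11/2*11 + 12)*(-41) = (-121/2 + 12)*(-41) = -97/2*(-41) = 3977/2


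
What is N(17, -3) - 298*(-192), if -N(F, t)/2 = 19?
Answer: 57178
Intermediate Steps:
N(F, t) = -38 (N(F, t) = -2*19 = -38)
N(17, -3) - 298*(-192) = -38 - 298*(-192) = -38 + 57216 = 57178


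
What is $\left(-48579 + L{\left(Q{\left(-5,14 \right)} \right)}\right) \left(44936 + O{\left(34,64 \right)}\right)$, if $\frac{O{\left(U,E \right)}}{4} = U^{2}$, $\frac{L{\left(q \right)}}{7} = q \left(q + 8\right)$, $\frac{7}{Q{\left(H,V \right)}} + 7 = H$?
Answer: $- \frac{14454456905}{6} \approx -2.4091 \cdot 10^{9}$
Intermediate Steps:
$Q{\left(H,V \right)} = \frac{7}{-7 + H}$
$L{\left(q \right)} = 7 q \left(8 + q\right)$ ($L{\left(q \right)} = 7 q \left(q + 8\right) = 7 q \left(8 + q\right)$)
$O{\left(U,E \right)} = 4 U^{2}$
$\left(-48579 + L{\left(Q{\left(-5,14 \right)} \right)}\right) \left(44936 + O{\left(34,64 \right)}\right) = \left(-48579 + 7 \frac{7}{-7 - 5} \left(8 + \frac{7}{-7 - 5}\right)\right) \left(44936 + 4 \cdot 34^{2}\right) = \left(-48579 + 7 \frac{7}{-12} \left(8 + \frac{7}{-12}\right)\right) \left(44936 + 4 \cdot 1156\right) = \left(-48579 + 7 \cdot 7 \left(- \frac{1}{12}\right) \left(8 + 7 \left(- \frac{1}{12}\right)\right)\right) \left(44936 + 4624\right) = \left(-48579 + 7 \left(- \frac{7}{12}\right) \left(8 - \frac{7}{12}\right)\right) 49560 = \left(-48579 + 7 \left(- \frac{7}{12}\right) \frac{89}{12}\right) 49560 = \left(-48579 - \frac{4361}{144}\right) 49560 = \left(- \frac{6999737}{144}\right) 49560 = - \frac{14454456905}{6}$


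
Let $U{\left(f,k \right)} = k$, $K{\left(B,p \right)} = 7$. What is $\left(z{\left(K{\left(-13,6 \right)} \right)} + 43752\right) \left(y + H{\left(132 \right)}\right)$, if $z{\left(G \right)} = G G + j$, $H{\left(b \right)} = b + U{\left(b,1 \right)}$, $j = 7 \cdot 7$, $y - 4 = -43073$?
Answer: $-1882743600$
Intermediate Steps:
$y = -43069$ ($y = 4 - 43073 = -43069$)
$j = 49$
$H{\left(b \right)} = 1 + b$ ($H{\left(b \right)} = b + 1 = 1 + b$)
$z{\left(G \right)} = 49 + G^{2}$ ($z{\left(G \right)} = G G + 49 = G^{2} + 49 = 49 + G^{2}$)
$\left(z{\left(K{\left(-13,6 \right)} \right)} + 43752\right) \left(y + H{\left(132 \right)}\right) = \left(\left(49 + 7^{2}\right) + 43752\right) \left(-43069 + \left(1 + 132\right)\right) = \left(\left(49 + 49\right) + 43752\right) \left(-43069 + 133\right) = \left(98 + 43752\right) \left(-42936\right) = 43850 \left(-42936\right) = -1882743600$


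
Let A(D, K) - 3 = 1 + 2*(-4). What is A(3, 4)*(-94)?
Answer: 376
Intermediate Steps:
A(D, K) = -4 (A(D, K) = 3 + (1 + 2*(-4)) = 3 + (1 - 8) = 3 - 7 = -4)
A(3, 4)*(-94) = -4*(-94) = 376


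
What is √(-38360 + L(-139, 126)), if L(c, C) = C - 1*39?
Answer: I*√38273 ≈ 195.63*I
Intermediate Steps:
L(c, C) = -39 + C (L(c, C) = C - 39 = -39 + C)
√(-38360 + L(-139, 126)) = √(-38360 + (-39 + 126)) = √(-38360 + 87) = √(-38273) = I*√38273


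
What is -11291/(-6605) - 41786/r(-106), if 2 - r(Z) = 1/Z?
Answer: -29253227197/1406865 ≈ -20793.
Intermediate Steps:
r(Z) = 2 - 1/Z
-11291/(-6605) - 41786/r(-106) = -11291/(-6605) - 41786/(2 - 1/(-106)) = -11291*(-1/6605) - 41786/(2 - 1*(-1/106)) = 11291/6605 - 41786/(2 + 1/106) = 11291/6605 - 41786/213/106 = 11291/6605 - 41786*106/213 = 11291/6605 - 4429316/213 = -29253227197/1406865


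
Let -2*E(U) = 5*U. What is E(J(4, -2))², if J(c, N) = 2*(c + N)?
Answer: 100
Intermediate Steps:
J(c, N) = 2*N + 2*c (J(c, N) = 2*(N + c) = 2*N + 2*c)
E(U) = -5*U/2
E(J(4, -2))² = (-5*(2*(-2) + 2*4)/2)² = (-5*(-4 + 8)/2)² = (-5/2*4)² = (-10)² = 100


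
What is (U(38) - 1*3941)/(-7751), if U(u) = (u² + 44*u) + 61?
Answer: 764/7751 ≈ 0.098568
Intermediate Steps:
U(u) = 61 + u² + 44*u
(U(38) - 1*3941)/(-7751) = ((61 + 38² + 44*38) - 1*3941)/(-7751) = ((61 + 1444 + 1672) - 3941)*(-1/7751) = (3177 - 3941)*(-1/7751) = -764*(-1/7751) = 764/7751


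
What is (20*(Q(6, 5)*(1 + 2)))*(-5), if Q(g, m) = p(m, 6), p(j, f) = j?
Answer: -1500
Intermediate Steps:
Q(g, m) = m
(20*(Q(6, 5)*(1 + 2)))*(-5) = (20*(5*(1 + 2)))*(-5) = (20*(5*3))*(-5) = (20*15)*(-5) = 300*(-5) = -1500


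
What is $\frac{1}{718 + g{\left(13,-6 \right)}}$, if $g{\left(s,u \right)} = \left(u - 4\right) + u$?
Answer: $\frac{1}{702} \approx 0.0014245$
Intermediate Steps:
$g{\left(s,u \right)} = -4 + 2 u$ ($g{\left(s,u \right)} = \left(-4 + u\right) + u = -4 + 2 u$)
$\frac{1}{718 + g{\left(13,-6 \right)}} = \frac{1}{718 + \left(-4 + 2 \left(-6\right)\right)} = \frac{1}{718 - 16} = \frac{1}{702}$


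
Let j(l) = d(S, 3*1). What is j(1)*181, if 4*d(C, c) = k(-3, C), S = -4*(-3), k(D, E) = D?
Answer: -543/4 ≈ -135.75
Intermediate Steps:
S = 12
d(C, c) = -3/4 (d(C, c) = (1/4)*(-3) = -3/4)
j(l) = -3/4
j(1)*181 = -3/4*181 = -543/4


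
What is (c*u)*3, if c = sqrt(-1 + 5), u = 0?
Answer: 0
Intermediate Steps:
c = 2 (c = sqrt(4) = 2)
(c*u)*3 = (2*0)*3 = 0*3 = 0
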